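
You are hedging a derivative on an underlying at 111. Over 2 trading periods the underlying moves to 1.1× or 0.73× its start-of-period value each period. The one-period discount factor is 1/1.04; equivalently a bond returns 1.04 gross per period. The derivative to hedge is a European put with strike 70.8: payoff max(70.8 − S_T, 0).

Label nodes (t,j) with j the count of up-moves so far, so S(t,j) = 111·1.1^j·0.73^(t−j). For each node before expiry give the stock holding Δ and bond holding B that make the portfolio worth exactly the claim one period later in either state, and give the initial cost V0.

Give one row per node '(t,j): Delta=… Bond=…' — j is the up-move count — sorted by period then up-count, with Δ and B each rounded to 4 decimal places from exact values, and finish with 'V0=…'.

(0,0): Delta=-0.0442 Bond=5.1919
(1,0): Delta=-0.3885 Bond=33.2976
(1,1): Delta=0.0000 Bond=0.0000
V0=0.2832

Since d<R<u, set p* = (R−d)/(u−d) = 0.8378; price each node as the discounted p*-expectation of its children.
Terminal values V(2,·): V(2,0)=11.6481, V(2,1)=0.0000, V(2,2)=0.0000
(1,0): S=81.0300. Δ = (V_up−V_dn)/(S_up−S_dn) = (0.0000−11.6481)/(89.1330−59.1519) = -0.3885. V = [p*·0.0000 + (1−p*)·11.6481]/1.04 = 1.8162. B = V − Δ·S = 33.2976.
(1,1): S=122.1000. Δ = (V_up−V_dn)/(S_up−S_dn) = (0.0000−0.0000)/(134.3100−89.1330) = 0.0000. V = [p*·0.0000 + (1−p*)·0.0000]/1.04 = 0.0000. B = V − Δ·S = 0.0000.
(0,0): S=111.0000. Δ = (V_up−V_dn)/(S_up−S_dn) = (0.0000−1.8162)/(122.1000−81.0300) = -0.0442. V = [p*·0.0000 + (1−p*)·1.8162]/1.04 = 0.2832. B = V − Δ·S = 5.1919.
The time-0 hedge costs 0.2832, which is the no-arbitrage price.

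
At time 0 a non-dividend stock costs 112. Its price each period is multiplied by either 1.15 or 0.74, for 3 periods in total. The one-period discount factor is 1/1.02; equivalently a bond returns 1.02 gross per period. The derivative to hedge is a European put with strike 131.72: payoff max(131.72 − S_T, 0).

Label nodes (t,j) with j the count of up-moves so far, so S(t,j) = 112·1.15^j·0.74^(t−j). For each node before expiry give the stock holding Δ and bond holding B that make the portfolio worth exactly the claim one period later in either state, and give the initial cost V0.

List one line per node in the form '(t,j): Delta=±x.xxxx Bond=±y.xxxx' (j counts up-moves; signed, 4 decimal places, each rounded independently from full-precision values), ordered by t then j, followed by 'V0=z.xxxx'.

Since d<R<u, set p* = (R−d)/(u−d) = 0.6829; price each node as the discounted p*-expectation of its children.
Terminal payoffs: V(3,0)=86.3349, V(3,1)=61.1891, V(3,2)=22.1112, V(3,3)=0.0000
  t=2,j=0: stock 61.3312 → up 70.5309 (V=61.1891), down 45.3851 (V=86.3349). Price 67.8061; hedge Δ=-1.0000, bond B=129.1373.
  t=2,j=1: stock 95.3120 → up 109.6088 (V=22.1112), down 70.5309 (V=61.1891). Price 33.8253; hedge Δ=-1.0000, bond B=129.1373.
  t=2,j=2: stock 148.1200 → up 170.3380 (V=0.0000), down 109.6088 (V=22.1112). Price 6.8734; hedge Δ=-0.3641, bond B=60.8032.
  t=1,j=0: stock 82.8800 → up 95.3120 (V=33.8253), down 61.3312 (V=67.8061). Price 43.7252; hedge Δ=-1.0000, bond B=126.6052.
  t=1,j=1: stock 128.8000 → up 148.1200 (V=6.8734), down 95.3120 (V=33.8253). Price 15.1168; hedge Δ=-0.5104, bond B=80.8530.
  t=0,j=0: stock 112.0000 → up 128.8000 (V=15.1168), down 82.8800 (V=43.7252). Price 23.7135; hedge Δ=-0.6230, bond B=93.4900.
Each (Δ,B) replicates both successor values, so the strategy is self-financing and V0 is arbitrage-free.

(0,0): Delta=-0.6230 Bond=93.4900
(1,0): Delta=-1.0000 Bond=126.6052
(1,1): Delta=-0.5104 Bond=80.8530
(2,0): Delta=-1.0000 Bond=129.1373
(2,1): Delta=-1.0000 Bond=129.1373
(2,2): Delta=-0.3641 Bond=60.8032
V0=23.7135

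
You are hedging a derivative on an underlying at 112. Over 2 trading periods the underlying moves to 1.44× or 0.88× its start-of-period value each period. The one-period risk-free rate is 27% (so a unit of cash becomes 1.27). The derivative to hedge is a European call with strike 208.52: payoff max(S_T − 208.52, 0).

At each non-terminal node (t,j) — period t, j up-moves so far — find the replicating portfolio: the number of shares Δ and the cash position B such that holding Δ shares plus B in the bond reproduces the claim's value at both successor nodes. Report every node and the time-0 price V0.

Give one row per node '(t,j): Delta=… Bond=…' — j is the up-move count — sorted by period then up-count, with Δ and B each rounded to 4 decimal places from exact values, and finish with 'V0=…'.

Since d<R<u, set p* = (R−d)/(u−d) = 0.6964; price each node as the discounted p*-expectation of its children.
At expiry t=2: V(2,0)=0.0000, V(2,1)=0.0000, V(2,2)=23.7232
  t=1,j=0: stock 98.5600 → up 141.9264 (V=0.0000), down 86.7328 (V=0.0000). Price 0.0000; hedge Δ=0.0000, bond B=0.0000.
  t=1,j=1: stock 161.2800 → up 232.2432 (V=23.7232), down 141.9264 (V=0.0000). Price 13.0091; hedge Δ=0.2627, bond B=-29.3538.
  t=0,j=0: stock 112.0000 → up 161.2800 (V=13.0091), down 98.5600 (V=0.0000). Price 7.1338; hedge Δ=0.2074, bond B=-16.0967.
Root portfolio cost Δ·112+B reproduces V0=7.1338.

(0,0): Delta=0.2074 Bond=-16.0967
(1,0): Delta=0.0000 Bond=0.0000
(1,1): Delta=0.2627 Bond=-29.3538
V0=7.1338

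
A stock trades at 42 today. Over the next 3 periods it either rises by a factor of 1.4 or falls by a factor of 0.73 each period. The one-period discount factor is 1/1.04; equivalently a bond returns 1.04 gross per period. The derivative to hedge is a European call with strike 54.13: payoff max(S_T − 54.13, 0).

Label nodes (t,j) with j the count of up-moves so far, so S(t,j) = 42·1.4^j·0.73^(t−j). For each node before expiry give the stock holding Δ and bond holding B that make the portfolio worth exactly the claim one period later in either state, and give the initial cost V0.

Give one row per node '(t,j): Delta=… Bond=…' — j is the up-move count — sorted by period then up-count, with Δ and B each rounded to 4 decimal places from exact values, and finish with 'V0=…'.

Under the risk-neutral measure, an up-move has probability p* = (R−d)/(u−d) = 0.4627 and values discount at R = 1.04.
Payoff layer (t=3): V(3,0)=0.0000, V(3,1)=0.0000, V(3,2)=5.9636, V(3,3)=61.1180
(2,0): S=22.3818. Δ = (V_up−V_dn)/(S_up−S_dn) = (0.0000−0.0000)/(31.3345−16.3387) = 0.0000. V = [p*·0.0000 + (1−p*)·0.0000]/1.04 = 0.0000. B = V − Δ·S = 0.0000.
(2,1): S=42.9240. Δ = (V_up−V_dn)/(S_up−S_dn) = (5.9636−0.0000)/(60.0936−31.3345) = 0.2074. V = [p*·5.9636 + (1−p*)·0.0000]/1.04 = 2.6532. B = V − Δ·S = -6.2477.
(2,2): S=82.3200. Δ = (V_up−V_dn)/(S_up−S_dn) = (61.1180−5.9636)/(115.2480−60.0936) = 1.0000. V = [p*·61.1180 + (1−p*)·5.9636]/1.04 = 30.2719. B = V − Δ·S = -52.0481.
(1,0): S=30.6600. Δ = (V_up−V_dn)/(S_up−S_dn) = (2.6532−0.0000)/(42.9240−22.3818) = 0.1292. V = [p*·2.6532 + (1−p*)·0.0000]/1.04 = 1.1804. B = V − Δ·S = -2.7796.
(1,1): S=58.8000. Δ = (V_up−V_dn)/(S_up−S_dn) = (30.2719−2.6532)/(82.3200−42.9240) = 0.7011. V = [p*·30.2719 + (1−p*)·2.6532]/1.04 = 14.8384. B = V − Δ·S = -26.3836.
(0,0): S=42.0000. Δ = (V_up−V_dn)/(S_up−S_dn) = (14.8384−1.1804)/(58.8000−30.6600) = 0.4854. V = [p*·14.8384 + (1−p*)·1.1804]/1.04 = 7.2113. B = V − Δ·S = -13.1739.
Each (Δ,B) replicates both successor values, so the strategy is self-financing and V0 is arbitrage-free.

(0,0): Delta=0.4854 Bond=-13.1739
(1,0): Delta=0.1292 Bond=-2.7796
(1,1): Delta=0.7011 Bond=-26.3836
(2,0): Delta=0.0000 Bond=0.0000
(2,1): Delta=0.2074 Bond=-6.2477
(2,2): Delta=1.0000 Bond=-52.0481
V0=7.2113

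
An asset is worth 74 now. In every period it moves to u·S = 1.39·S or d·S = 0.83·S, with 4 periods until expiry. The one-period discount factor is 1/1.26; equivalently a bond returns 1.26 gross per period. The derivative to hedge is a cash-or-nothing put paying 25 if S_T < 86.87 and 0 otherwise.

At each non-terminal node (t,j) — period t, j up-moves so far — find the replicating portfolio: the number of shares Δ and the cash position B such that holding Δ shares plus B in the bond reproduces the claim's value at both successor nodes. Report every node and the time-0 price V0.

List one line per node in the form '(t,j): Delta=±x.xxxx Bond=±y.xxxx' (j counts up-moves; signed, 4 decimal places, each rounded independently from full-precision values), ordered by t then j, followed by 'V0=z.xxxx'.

Since d<R<u, set p* = (R−d)/(u−d) = 0.7679; price each node as the discounted p*-expectation of its children.
Terminal values V(4,·): V(4,0)=25.0000, V(4,1)=25.0000, V(4,2)=0.0000, V(4,3)=0.0000, V(4,4)=0.0000
(3,0): S=42.3122. Δ = (V_up−V_dn)/(S_up−S_dn) = (25.0000−25.0000)/(58.8140−35.1192) = 0.0000. V = [p*·25.0000 + (1−p*)·25.0000]/1.26 = 19.8413. B = V − Δ·S = 19.8413.
(3,1): S=70.8603. Δ = (V_up−V_dn)/(S_up−S_dn) = (0.0000−25.0000)/(98.4958−58.8140) = -0.6300. V = [p*·0.0000 + (1−p*)·25.0000]/1.26 = 4.6060. B = V − Δ·S = 49.2489.
(3,2): S=118.6696. Δ = (V_up−V_dn)/(S_up−S_dn) = (0.0000−0.0000)/(164.9507−98.4958) = 0.0000. V = [p*·0.0000 + (1−p*)·0.0000]/1.26 = 0.0000. B = V − Δ·S = 0.0000.
(3,3): S=198.7358. Δ = (V_up−V_dn)/(S_up−S_dn) = (0.0000−0.0000)/(276.2428−164.9507) = 0.0000. V = [p*·0.0000 + (1−p*)·0.0000]/1.26 = 0.0000. B = V − Δ·S = 0.0000.
(2,0): S=50.9786. Δ = (V_up−V_dn)/(S_up−S_dn) = (4.6060−19.8413)/(70.8603−42.3122) = -0.5337. V = [p*·4.6060 + (1−p*)·19.8413]/1.26 = 6.4625. B = V − Δ·S = 33.6683.
(2,1): S=85.3738. Δ = (V_up−V_dn)/(S_up−S_dn) = (0.0000−4.6060)/(118.6696−70.8603) = -0.0963. V = [p*·0.0000 + (1−p*)·4.6060]/1.26 = 0.8486. B = V − Δ·S = 9.0736.
(2,2): S=142.9754. Δ = (V_up−V_dn)/(S_up−S_dn) = (0.0000−0.0000)/(198.7358−118.6696) = 0.0000. V = [p*·0.0000 + (1−p*)·0.0000]/1.26 = 0.0000. B = V − Δ·S = 0.0000.
(1,0): S=61.4200. Δ = (V_up−V_dn)/(S_up−S_dn) = (0.8486−6.4625)/(85.3738−50.9786) = -0.1632. V = [p*·0.8486 + (1−p*)·6.4625]/1.26 = 1.7078. B = V − Δ·S = 11.7326.
(1,1): S=102.8600. Δ = (V_up−V_dn)/(S_up−S_dn) = (0.0000−0.8486)/(142.9754−85.3738) = -0.0147. V = [p*·0.0000 + (1−p*)·0.8486]/1.26 = 0.1563. B = V − Δ·S = 1.6717.
(0,0): S=74.0000. Δ = (V_up−V_dn)/(S_up−S_dn) = (0.1563−1.7078)/(102.8600−61.4200) = -0.0374. V = [p*·0.1563 + (1−p*)·1.7078]/1.26 = 0.4099. B = V − Δ·S = 3.1804.
Check: Δ(0,0)·S0 + B(0,0) = 0.4099 = V0.

(0,0): Delta=-0.0374 Bond=3.1804
(1,0): Delta=-0.1632 Bond=11.7326
(1,1): Delta=-0.0147 Bond=1.6717
(2,0): Delta=-0.5337 Bond=33.6683
(2,1): Delta=-0.0963 Bond=9.0736
(2,2): Delta=0.0000 Bond=0.0000
(3,0): Delta=0.0000 Bond=19.8413
(3,1): Delta=-0.6300 Bond=49.2489
(3,2): Delta=0.0000 Bond=0.0000
(3,3): Delta=0.0000 Bond=0.0000
V0=0.4099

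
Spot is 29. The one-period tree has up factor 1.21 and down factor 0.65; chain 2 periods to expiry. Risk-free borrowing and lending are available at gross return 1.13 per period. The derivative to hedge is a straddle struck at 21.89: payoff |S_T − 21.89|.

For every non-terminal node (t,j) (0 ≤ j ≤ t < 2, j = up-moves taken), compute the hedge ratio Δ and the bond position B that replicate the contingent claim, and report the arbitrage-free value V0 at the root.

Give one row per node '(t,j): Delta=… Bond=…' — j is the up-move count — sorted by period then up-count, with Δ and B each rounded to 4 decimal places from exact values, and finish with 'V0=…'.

Risk-neutral probability p* = (R−d)/(u−d) = (1.13−0.65)/(1.21−0.65) = 0.8571.
Payoff layer (t=2): V(2,0)=9.6375, V(2,1)=0.9185, V(2,2)=20.5689
  t=1,j=0: stock 18.8500 → up 22.8085 (V=0.9185), down 12.2525 (V=9.6375). Price 1.9151; hedge Δ=-0.8260, bond B=17.4848.
  t=1,j=1: stock 35.0900 → up 42.4589 (V=20.5689), down 22.8085 (V=0.9185). Price 15.7183; hedge Δ=1.0000, bond B=-19.3717.
  t=0,j=0: stock 29.0000 → up 35.0900 (V=15.7183), down 18.8500 (V=1.9151). Price 12.1650; hedge Δ=0.8500, bond B=-12.4836.
The time-0 hedge costs 12.1650, which is the no-arbitrage price.

(0,0): Delta=0.8500 Bond=-12.4836
(1,0): Delta=-0.8260 Bond=17.4848
(1,1): Delta=1.0000 Bond=-19.3717
V0=12.1650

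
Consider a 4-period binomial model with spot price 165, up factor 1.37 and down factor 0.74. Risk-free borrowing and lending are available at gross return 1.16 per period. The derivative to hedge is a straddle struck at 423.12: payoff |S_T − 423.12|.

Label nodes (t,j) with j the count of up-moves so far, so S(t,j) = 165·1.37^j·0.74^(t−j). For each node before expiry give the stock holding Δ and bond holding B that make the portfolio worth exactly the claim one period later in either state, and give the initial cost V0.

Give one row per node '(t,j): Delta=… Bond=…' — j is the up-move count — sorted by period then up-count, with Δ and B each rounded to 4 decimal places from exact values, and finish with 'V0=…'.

No-arbitrage ⇒ martingale measure with p* = (R−d)/(u−d) = 0.6667.
At expiry t=4: V(4,0)=373.6421, V(4,1)=331.5191, V(4,2)=253.5346, V(4,3)=109.1578, V(4,4)=158.1343
Node (3,0) S=66.8620: V=(p*·331.5191+(1−p*)·373.6421)/1.16=297.8967; Δ=(331.5191−373.6421)/(91.6009−49.4779)=-1.0000; B=V−Δ·S=364.7586
Node (3,1) S=123.7850: V=(p*·253.5346+(1−p*)·331.5191)/1.16=240.9736; Δ=(253.5346−331.5191)/(169.5854−91.6009)=-1.0000; B=V−Δ·S=364.7586
Node (3,2) S=229.1695: V=(p*·109.1578+(1−p*)·253.5346)/1.16=135.5891; Δ=(109.1578−253.5346)/(313.9622−169.5854)=-1.0000; B=V−Δ·S=364.7586
Node (3,3) S=424.2732: V=(p*·158.1343+(1−p*)·109.1578)/1.16=122.2490; Δ=(158.1343−109.1578)/(581.2543−313.9622)=0.1832; B=V−Δ·S=44.5084
Node (2,0) S=90.3540: V=(p*·240.9736+(1−p*)·297.8967)/1.16=224.0931; Δ=(240.9736−297.8967)/(123.7850−66.8620)=-1.0000; B=V−Δ·S=314.4471
Node (2,1) S=167.2770: V=(p*·135.5891+(1−p*)·240.9736)/1.16=147.1701; Δ=(135.5891−240.9736)/(229.1695−123.7850)=-1.0000; B=V−Δ·S=314.4471
Node (2,2) S=309.6885: V=(p*·122.2490+(1−p*)·135.5891)/1.16=109.2204; Δ=(122.2490−135.5891)/(424.2732−229.1695)=-0.0684; B=V−Δ·S=130.3953
Node (1,0) S=122.1000: V=(p*·147.1701+(1−p*)·224.0931)/1.16=148.9751; Δ=(147.1701−224.0931)/(167.2770−90.3540)=-1.0000; B=V−Δ·S=271.0751
Node (1,1) S=226.0500: V=(p*·109.2204+(1−p*)·147.1701)/1.16=105.0606; Δ=(109.2204−147.1701)/(309.6885−167.2770)=-0.2665; B=V−Δ·S=165.2982
Node (0,0) S=165.0000: V=(p*·105.0606+(1−p*)·148.9751)/1.16=103.1886; Δ=(105.0606−148.9751)/(226.0500−122.1000)=-0.4225; B=V−Δ·S=172.8941
The time-0 hedge costs 103.1886, which is the no-arbitrage price.

(0,0): Delta=-0.4225 Bond=172.8941
(1,0): Delta=-1.0000 Bond=271.0751
(1,1): Delta=-0.2665 Bond=165.2982
(2,0): Delta=-1.0000 Bond=314.4471
(2,1): Delta=-1.0000 Bond=314.4471
(2,2): Delta=-0.0684 Bond=130.3953
(3,0): Delta=-1.0000 Bond=364.7586
(3,1): Delta=-1.0000 Bond=364.7586
(3,2): Delta=-1.0000 Bond=364.7586
(3,3): Delta=0.1832 Bond=44.5084
V0=103.1886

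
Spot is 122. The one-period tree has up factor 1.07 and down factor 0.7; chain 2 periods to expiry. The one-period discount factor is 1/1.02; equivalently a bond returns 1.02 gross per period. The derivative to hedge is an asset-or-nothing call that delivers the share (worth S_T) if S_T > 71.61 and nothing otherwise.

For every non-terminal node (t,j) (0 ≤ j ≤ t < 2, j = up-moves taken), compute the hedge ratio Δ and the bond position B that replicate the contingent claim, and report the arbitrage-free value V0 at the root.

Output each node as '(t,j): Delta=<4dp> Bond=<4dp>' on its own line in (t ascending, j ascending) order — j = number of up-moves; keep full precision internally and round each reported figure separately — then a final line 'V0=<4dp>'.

(0,0): Delta=1.1755 Bond=-22.4546
(1,0): Delta=2.8919 Bond=-169.4875
(1,1): Delta=1.0000 Bond=0.0000
V0=120.9507

No-arbitrage ⇒ martingale measure with p* = (R−d)/(u−d) = 0.8649.
At expiry t=2: V(2,0)=0.0000, V(2,1)=91.3780, V(2,2)=139.6778
  t=1,j=0: stock 85.4000 → up 91.3780 (V=91.3780), down 59.7800 (V=0.0000). Price 77.4800; hedge Δ=2.8919, bond B=-169.4875.
  t=1,j=1: stock 130.5400 → up 139.6778 (V=139.6778), down 91.3780 (V=91.3780). Price 130.5400; hedge Δ=1.0000, bond B=0.0000.
  t=0,j=0: stock 122.0000 → up 130.5400 (V=130.5400), down 85.4000 (V=77.4800). Price 120.9507; hedge Δ=1.1755, bond B=-22.4546.
The time-0 hedge costs 120.9507, which is the no-arbitrage price.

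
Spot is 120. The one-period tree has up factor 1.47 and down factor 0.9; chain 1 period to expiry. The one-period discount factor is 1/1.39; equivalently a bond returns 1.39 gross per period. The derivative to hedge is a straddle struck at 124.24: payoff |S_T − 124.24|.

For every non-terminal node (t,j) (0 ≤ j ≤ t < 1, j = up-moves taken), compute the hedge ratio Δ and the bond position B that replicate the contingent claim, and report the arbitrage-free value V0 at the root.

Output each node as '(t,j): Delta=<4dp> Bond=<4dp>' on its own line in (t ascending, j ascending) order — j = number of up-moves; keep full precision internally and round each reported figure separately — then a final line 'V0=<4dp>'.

(0,0): Delta=0.5251 Bond=-29.1193
V0=33.8983

The replicating-portfolio and risk-neutral prices coincide; use p* = (1.39−0.9)/(1.47−0.9) = 0.8596 for the latter.
Terminal values V(1,·): V(1,0)=16.2400, V(1,1)=52.1600
  t=0,j=0: stock 120.0000 → up 176.4000 (V=52.1600), down 108.0000 (V=16.2400). Price 33.8983; hedge Δ=0.5251, bond B=-29.1193.
Check: Δ(0,0)·S0 + B(0,0) = 33.8983 = V0.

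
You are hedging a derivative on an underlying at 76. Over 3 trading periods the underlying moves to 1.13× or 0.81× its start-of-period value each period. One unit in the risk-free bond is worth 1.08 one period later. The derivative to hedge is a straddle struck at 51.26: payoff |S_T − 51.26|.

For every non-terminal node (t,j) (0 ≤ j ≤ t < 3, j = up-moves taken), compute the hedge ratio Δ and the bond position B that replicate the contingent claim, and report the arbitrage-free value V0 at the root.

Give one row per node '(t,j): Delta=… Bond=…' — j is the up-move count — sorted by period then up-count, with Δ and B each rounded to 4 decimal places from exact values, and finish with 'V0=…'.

The replicating-portfolio and risk-neutral prices coincide; use p* = (1.08−0.81)/(1.13−0.81) = 0.8438 for the latter.
At expiry t=3: V(3,0)=10.8705, V(3,1)=5.0859, V(3,2)=27.3460, V(3,3)=58.4002
(2,0): S=49.8636. Δ = (V_up−V_dn)/(S_up−S_dn) = (5.0859−10.8705)/(56.3459−40.3895) = -0.3625. V = [p*·5.0859 + (1−p*)·10.8705]/1.08 = 5.5460. B = V − Δ·S = 23.6230.
(2,1): S=69.5628. Δ = (V_up−V_dn)/(S_up−S_dn) = (27.3460−5.0859)/(78.6060−56.3459) = 1.0000. V = [p*·27.3460 + (1−p*)·5.0859]/1.08 = 22.0998. B = V − Δ·S = -47.4630.
(2,2): S=97.0444. Δ = (V_up−V_dn)/(S_up−S_dn) = (58.4002−27.3460)/(109.6602−78.6060) = 1.0000. V = [p*·58.4002 + (1−p*)·27.3460]/1.08 = 49.5814. B = V − Δ·S = -47.4630.
(1,0): S=61.5600. Δ = (V_up−V_dn)/(S_up−S_dn) = (22.0998−5.5460)/(69.5628−49.8636) = 0.8403. V = [p*·22.0998 + (1−p*)·5.5460]/1.08 = 18.0679. B = V − Δ·S = -33.6628.
(1,1): S=85.8800. Δ = (V_up−V_dn)/(S_up−S_dn) = (49.5814−22.0998)/(97.0444−69.5628) = 1.0000. V = [p*·49.5814 + (1−p*)·22.0998]/1.08 = 41.9328. B = V − Δ·S = -43.9472.
(0,0): S=76.0000. Δ = (V_up−V_dn)/(S_up−S_dn) = (41.9328−18.0679)/(85.8800−61.5600) = 0.9813. V = [p*·41.9328 + (1−p*)·18.0679]/1.08 = 35.3740. B = V − Δ·S = -39.2039.
Check: Δ(0,0)·S0 + B(0,0) = 35.3740 = V0.

(0,0): Delta=0.9813 Bond=-39.2039
(1,0): Delta=0.8403 Bond=-33.6628
(1,1): Delta=1.0000 Bond=-43.9472
(2,0): Delta=-0.3625 Bond=23.6230
(2,1): Delta=1.0000 Bond=-47.4630
(2,2): Delta=1.0000 Bond=-47.4630
V0=35.3740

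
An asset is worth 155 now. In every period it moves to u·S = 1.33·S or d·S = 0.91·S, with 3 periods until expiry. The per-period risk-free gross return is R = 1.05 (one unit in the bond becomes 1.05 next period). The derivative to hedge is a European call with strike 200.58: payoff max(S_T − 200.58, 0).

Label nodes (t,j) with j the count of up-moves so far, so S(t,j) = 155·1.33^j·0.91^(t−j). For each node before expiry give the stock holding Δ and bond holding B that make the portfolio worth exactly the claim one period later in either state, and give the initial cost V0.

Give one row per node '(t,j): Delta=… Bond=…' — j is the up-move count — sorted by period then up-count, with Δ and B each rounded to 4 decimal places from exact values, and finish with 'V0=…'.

(0,0): Delta=0.4812 Bond=-59.9486
(1,0): Delta=0.2622 Bond=-32.0486
(1,1): Delta=0.7810 Bond=-124.7411
(2,0): Delta=0.0000 Bond=0.0000
(2,1): Delta=0.6209 Bond=-100.9529
(2,2): Delta=1.0000 Bond=-191.0286
V0=14.6410

The replicating-portfolio and risk-neutral prices coincide; use p* = (1.05−0.91)/(1.33−0.91) = 0.3333 for the latter.
Terminal payoffs: V(3,0)=0.0000, V(3,1)=0.0000, V(3,2)=48.9233, V(3,3)=164.0787
(2,0): S=128.3555. Δ = (V_up−V_dn)/(S_up−S_dn) = (0.0000−0.0000)/(170.7128−116.8035) = 0.0000. V = [p*·0.0000 + (1−p*)·0.0000]/1.05 = 0.0000. B = V − Δ·S = 0.0000.
(2,1): S=187.5965. Δ = (V_up−V_dn)/(S_up−S_dn) = (48.9233−0.0000)/(249.5033−170.7128) = 0.6209. V = [p*·48.9233 + (1−p*)·0.0000]/1.05 = 15.5312. B = V − Δ·S = -100.9529.
(2,2): S=274.1795. Δ = (V_up−V_dn)/(S_up−S_dn) = (164.0787−48.9233)/(364.6587−249.5033) = 1.0000. V = [p*·164.0787 + (1−p*)·48.9233]/1.05 = 83.1509. B = V − Δ·S = -191.0286.
(1,0): S=141.0500. Δ = (V_up−V_dn)/(S_up−S_dn) = (15.5312−0.0000)/(187.5965−128.3555) = 0.2622. V = [p*·15.5312 + (1−p*)·0.0000]/1.05 = 4.9305. B = V − Δ·S = -32.0486.
(1,1): S=206.1500. Δ = (V_up−V_dn)/(S_up−S_dn) = (83.1509−15.5312)/(274.1795−187.5965) = 0.7810. V = [p*·83.1509 + (1−p*)·15.5312]/1.05 = 36.2582. B = V − Δ·S = -124.7411.
(0,0): S=155.0000. Δ = (V_up−V_dn)/(S_up−S_dn) = (36.2582−4.9305)/(206.1500−141.0500) = 0.4812. V = [p*·36.2582 + (1−p*)·4.9305]/1.05 = 14.6410. B = V − Δ·S = -59.9486.
Self-financing check: at every node Δ·S+B equals the discounted successor values.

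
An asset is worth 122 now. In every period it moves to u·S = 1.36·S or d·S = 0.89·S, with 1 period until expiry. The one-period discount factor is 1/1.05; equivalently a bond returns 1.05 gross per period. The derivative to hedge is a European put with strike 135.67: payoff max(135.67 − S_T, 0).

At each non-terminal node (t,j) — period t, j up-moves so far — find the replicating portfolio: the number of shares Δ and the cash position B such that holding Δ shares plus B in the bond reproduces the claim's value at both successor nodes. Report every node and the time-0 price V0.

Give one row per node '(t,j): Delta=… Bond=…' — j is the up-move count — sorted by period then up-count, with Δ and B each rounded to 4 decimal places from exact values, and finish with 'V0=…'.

(0,0): Delta=-0.4724 Bond=74.6553
V0=17.0170

No-arbitrage ⇒ martingale measure with p* = (R−d)/(u−d) = 0.3404.
Terminal values V(1,·): V(1,0)=27.0900, V(1,1)=0.0000
(0,0): S=122.0000. Δ = (V_up−V_dn)/(S_up−S_dn) = (0.0000−27.0900)/(165.9200−108.5800) = -0.4724. V = [p*·0.0000 + (1−p*)·27.0900]/1.05 = 17.0170. B = V − Δ·S = 74.6553.
The time-0 hedge costs 17.0170, which is the no-arbitrage price.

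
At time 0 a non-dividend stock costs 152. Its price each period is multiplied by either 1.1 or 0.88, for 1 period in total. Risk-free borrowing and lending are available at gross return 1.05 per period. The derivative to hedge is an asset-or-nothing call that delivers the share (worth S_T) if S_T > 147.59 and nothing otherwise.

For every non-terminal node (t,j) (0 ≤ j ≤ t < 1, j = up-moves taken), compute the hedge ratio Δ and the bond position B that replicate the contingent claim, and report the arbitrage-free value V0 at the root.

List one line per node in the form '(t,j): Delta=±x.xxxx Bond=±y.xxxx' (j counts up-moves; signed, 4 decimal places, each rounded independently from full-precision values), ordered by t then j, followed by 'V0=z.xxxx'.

The replicating-portfolio and risk-neutral prices coincide; use p* = (1.05−0.88)/(1.1−0.88) = 0.7727 for the latter.
At expiry t=1: V(1,0)=0.0000, V(1,1)=167.2000
Node (0,0) S=152.0000: V=(p*·167.2000+(1−p*)·0.0000)/1.05=123.0476; Δ=(167.2000−0.0000)/(167.2000−133.7600)=5.0000; B=V−Δ·S=-636.9524
Check: Δ(0,0)·S0 + B(0,0) = 123.0476 = V0.

(0,0): Delta=5.0000 Bond=-636.9524
V0=123.0476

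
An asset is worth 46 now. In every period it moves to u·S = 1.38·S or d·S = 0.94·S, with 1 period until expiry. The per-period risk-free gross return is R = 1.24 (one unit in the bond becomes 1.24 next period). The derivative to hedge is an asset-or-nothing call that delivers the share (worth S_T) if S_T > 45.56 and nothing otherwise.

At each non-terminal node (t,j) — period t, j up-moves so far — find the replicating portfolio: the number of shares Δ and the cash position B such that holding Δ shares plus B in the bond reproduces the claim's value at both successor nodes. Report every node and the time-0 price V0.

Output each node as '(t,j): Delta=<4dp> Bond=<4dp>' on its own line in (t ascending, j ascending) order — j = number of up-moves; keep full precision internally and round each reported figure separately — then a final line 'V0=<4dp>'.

Under the risk-neutral measure, an up-move has probability p* = (R−d)/(u−d) = 0.6818 and values discount at R = 1.24.
Terminal payoffs: V(1,0)=0.0000, V(1,1)=63.4800
Node (0,0) S=46.0000: V=(p*·63.4800+(1−p*)·0.0000)/1.24=34.9047; Δ=(63.4800−0.0000)/(63.4800−43.2400)=3.1364; B=V−Δ·S=-109.3680
Self-financing check: at every node Δ·S+B equals the discounted successor values.

(0,0): Delta=3.1364 Bond=-109.3680
V0=34.9047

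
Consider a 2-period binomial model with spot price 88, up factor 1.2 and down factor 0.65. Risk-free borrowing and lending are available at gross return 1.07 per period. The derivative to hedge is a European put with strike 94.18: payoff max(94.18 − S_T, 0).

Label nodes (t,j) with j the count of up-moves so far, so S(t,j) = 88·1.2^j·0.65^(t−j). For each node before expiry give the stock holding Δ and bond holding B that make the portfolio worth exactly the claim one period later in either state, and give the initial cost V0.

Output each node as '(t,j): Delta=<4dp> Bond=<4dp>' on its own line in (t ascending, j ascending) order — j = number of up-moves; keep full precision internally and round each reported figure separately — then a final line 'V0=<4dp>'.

The replicating-portfolio and risk-neutral prices coincide; use p* = (1.07−0.65)/(1.2−0.65) = 0.7636 for the latter.
Payoff layer (t=2): V(2,0)=57.0000, V(2,1)=25.5400, V(2,2)=0.0000
(1,0): S=57.2000. Δ = (V_up−V_dn)/(S_up−S_dn) = (25.5400−57.0000)/(68.6400−37.1800) = -1.0000. V = [p*·25.5400 + (1−p*)·57.0000]/1.07 = 30.8187. B = V − Δ·S = 88.0187.
(1,1): S=105.6000. Δ = (V_up−V_dn)/(S_up−S_dn) = (0.0000−25.5400)/(126.7200−68.6400) = -0.4397. V = [p*·0.0000 + (1−p*)·25.5400]/1.07 = 5.6418. B = V − Δ·S = 52.0782.
(0,0): S=88.0000. Δ = (V_up−V_dn)/(S_up−S_dn) = (5.6418−30.8187)/(105.6000−57.2000) = -0.5202. V = [p*·5.6418 + (1−p*)·30.8187]/1.07 = 10.8343. B = V − Δ·S = 56.6105.
Self-financing check: at every node Δ·S+B equals the discounted successor values.

(0,0): Delta=-0.5202 Bond=56.6105
(1,0): Delta=-1.0000 Bond=88.0187
(1,1): Delta=-0.4397 Bond=52.0782
V0=10.8343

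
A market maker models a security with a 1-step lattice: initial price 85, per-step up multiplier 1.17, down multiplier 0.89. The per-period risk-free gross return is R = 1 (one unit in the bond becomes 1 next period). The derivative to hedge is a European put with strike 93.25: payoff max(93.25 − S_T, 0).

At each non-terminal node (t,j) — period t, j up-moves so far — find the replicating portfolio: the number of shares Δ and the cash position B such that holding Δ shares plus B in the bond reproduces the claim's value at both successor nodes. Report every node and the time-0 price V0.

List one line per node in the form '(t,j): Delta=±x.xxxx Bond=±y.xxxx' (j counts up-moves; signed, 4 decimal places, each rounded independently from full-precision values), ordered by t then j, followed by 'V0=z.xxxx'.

(0,0): Delta=-0.7395 Bond=73.5429
V0=10.6857

Under the risk-neutral measure, an up-move has probability p* = (R−d)/(u−d) = 0.3929 and values discount at R = 1.
Payoff layer (t=1): V(1,0)=17.6000, V(1,1)=0.0000
Node (0,0) S=85.0000: V=(p*·0.0000+(1−p*)·17.6000)/1=10.6857; Δ=(0.0000−17.6000)/(99.4500−75.6500)=-0.7395; B=V−Δ·S=73.5429
Self-financing check: at every node Δ·S+B equals the discounted successor values.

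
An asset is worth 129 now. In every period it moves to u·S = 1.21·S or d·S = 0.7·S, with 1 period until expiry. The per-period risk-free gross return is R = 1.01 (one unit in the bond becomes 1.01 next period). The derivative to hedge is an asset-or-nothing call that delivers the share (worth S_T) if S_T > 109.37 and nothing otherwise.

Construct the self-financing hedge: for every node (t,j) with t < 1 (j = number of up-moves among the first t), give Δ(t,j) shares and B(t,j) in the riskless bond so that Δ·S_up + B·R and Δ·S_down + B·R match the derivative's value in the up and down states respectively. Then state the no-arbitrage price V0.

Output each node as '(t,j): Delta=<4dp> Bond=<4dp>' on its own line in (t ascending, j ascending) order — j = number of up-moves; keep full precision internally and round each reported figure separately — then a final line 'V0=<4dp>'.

Since d<R<u, set p* = (R−d)/(u−d) = 0.6078; price each node as the discounted p*-expectation of its children.
At expiry t=1: V(1,0)=0.0000, V(1,1)=156.0900
  t=0,j=0: stock 129.0000 → up 156.0900 (V=156.0900), down 90.3000 (V=0.0000). Price 93.9388; hedge Δ=2.3725, bond B=-212.1200.
Each (Δ,B) replicates both successor values, so the strategy is self-financing and V0 is arbitrage-free.

(0,0): Delta=2.3725 Bond=-212.1200
V0=93.9388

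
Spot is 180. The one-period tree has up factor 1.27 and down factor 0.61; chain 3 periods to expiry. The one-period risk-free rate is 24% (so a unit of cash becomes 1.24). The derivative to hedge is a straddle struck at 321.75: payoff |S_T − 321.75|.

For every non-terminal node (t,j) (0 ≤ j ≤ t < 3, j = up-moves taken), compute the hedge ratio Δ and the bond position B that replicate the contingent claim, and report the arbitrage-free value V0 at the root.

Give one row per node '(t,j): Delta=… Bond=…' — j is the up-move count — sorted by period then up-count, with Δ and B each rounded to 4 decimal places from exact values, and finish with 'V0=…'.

(0,0): Delta=-0.5315 Bond=127.2715
(1,0): Delta=-1.0000 Bond=209.2547
(1,1): Delta=-0.5208 Bond=155.3673
(2,0): Delta=-1.0000 Bond=259.4758
(2,1): Delta=-1.0000 Bond=259.4758
(2,2): Delta=-0.5099 Bond=189.4735
V0=31.5961

Since d<R<u, set p* = (R−d)/(u−d) = 0.9545; price each node as the discounted p*-expectation of its children.
Terminal values V(3,·): V(3,0)=280.8934, V(3,1)=236.6879, V(3,2)=144.6536, V(3,3)=46.9589
  t=2,j=0: stock 66.9780 → up 85.0621 (V=236.6879), down 40.8566 (V=280.8934). Price 192.4978; hedge Δ=-1.0000, bond B=259.4758.
  t=2,j=1: stock 139.4460 → up 177.0964 (V=144.6536), down 85.0621 (V=236.6879). Price 120.0298; hedge Δ=-1.0000, bond B=259.4758.
  t=2,j=2: stock 290.3220 → up 368.7089 (V=46.9589), down 177.0964 (V=144.6536). Price 41.4513; hedge Δ=-0.5099, bond B=189.4735.
  t=1,j=0: stock 109.8000 → up 139.4460 (V=120.0298), down 66.9780 (V=192.4978). Price 99.4547; hedge Δ=-1.0000, bond B=209.2547.
  t=1,j=1: stock 228.6000 → up 290.3220 (V=41.4513), down 139.4460 (V=120.0298). Price 36.3089; hedge Δ=-0.5208, bond B=155.3673.
  t=0,j=0: stock 180.0000 → up 228.6000 (V=36.3089), down 109.8000 (V=99.4547). Price 31.5961; hedge Δ=-0.5315, bond B=127.2715.
Root portfolio cost Δ·180+B reproduces V0=31.5961.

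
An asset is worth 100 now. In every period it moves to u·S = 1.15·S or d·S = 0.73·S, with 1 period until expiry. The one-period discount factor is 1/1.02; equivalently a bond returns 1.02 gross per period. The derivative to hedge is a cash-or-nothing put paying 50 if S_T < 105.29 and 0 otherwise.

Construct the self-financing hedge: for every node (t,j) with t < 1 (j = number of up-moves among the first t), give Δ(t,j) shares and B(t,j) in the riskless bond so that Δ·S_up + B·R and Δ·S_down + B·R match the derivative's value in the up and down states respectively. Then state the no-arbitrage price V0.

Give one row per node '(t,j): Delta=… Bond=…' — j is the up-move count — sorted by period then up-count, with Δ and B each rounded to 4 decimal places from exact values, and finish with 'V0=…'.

The replicating-portfolio and risk-neutral prices coincide; use p* = (1.02−0.73)/(1.15−0.73) = 0.6905 for the latter.
Terminal values V(1,·): V(1,0)=50.0000, V(1,1)=0.0000
(0,0): S=100.0000. Δ = (V_up−V_dn)/(S_up−S_dn) = (0.0000−50.0000)/(115.0000−73.0000) = -1.1905. V = [p*·0.0000 + (1−p*)·50.0000]/1.02 = 15.1727. B = V − Δ·S = 134.2204.
Root portfolio cost Δ·100+B reproduces V0=15.1727.

(0,0): Delta=-1.1905 Bond=134.2204
V0=15.1727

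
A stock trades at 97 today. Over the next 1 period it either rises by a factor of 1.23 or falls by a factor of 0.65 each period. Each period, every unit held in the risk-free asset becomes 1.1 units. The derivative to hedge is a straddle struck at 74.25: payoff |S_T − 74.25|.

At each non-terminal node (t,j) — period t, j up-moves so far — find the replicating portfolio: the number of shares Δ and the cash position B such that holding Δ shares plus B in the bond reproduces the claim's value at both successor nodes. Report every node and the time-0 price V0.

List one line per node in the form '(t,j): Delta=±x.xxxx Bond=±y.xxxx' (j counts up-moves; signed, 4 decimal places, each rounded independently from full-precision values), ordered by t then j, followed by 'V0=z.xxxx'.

(0,0): Delta=0.6018 Bond=-24.3150
V0=34.0643

No-arbitrage ⇒ martingale measure with p* = (R−d)/(u−d) = 0.7759.
Terminal values V(1,·): V(1,0)=11.2000, V(1,1)=45.0600
  t=0,j=0: stock 97.0000 → up 119.3100 (V=45.0600), down 63.0500 (V=11.2000). Price 34.0643; hedge Δ=0.6018, bond B=-24.3150.
Root portfolio cost Δ·97+B reproduces V0=34.0643.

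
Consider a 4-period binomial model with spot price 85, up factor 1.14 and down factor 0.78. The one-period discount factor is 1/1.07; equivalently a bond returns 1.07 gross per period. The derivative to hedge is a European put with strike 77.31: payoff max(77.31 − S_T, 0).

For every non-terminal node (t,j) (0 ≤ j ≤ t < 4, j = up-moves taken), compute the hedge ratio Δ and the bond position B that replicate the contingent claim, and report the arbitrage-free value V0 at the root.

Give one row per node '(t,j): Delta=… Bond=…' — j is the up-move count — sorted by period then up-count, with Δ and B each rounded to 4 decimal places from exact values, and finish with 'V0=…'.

Risk-neutral probability p* = (R−d)/(u−d) = (1.07−0.78)/(1.14−0.78) = 0.8056.
At expiry t=4: V(4,0)=45.8472, V(4,1)=31.3259, V(4,2)=10.1025, V(4,3)=0.0000, V(4,4)=0.0000
  t=3,j=0: stock 40.3369 → up 45.9841 (V=31.3259), down 31.4628 (V=45.8472). Price 31.9154; hedge Δ=-1.0000, bond B=72.2523.
  t=3,j=1: stock 58.9540 → up 67.2075 (V=10.1025), down 45.9841 (V=31.3259). Price 13.2984; hedge Δ=-1.0000, bond B=72.2523.
  t=3,j=2: stock 86.1635 → up 98.2264 (V=0.0000), down 67.2075 (V=10.1025). Price 1.8359; hedge Δ=-0.3257, bond B=29.8983.
  t=3,j=3: stock 125.9312 → up 143.5616 (V=0.0000), down 98.2264 (V=0.0000). Price 0.0000; hedge Δ=0.0000, bond B=0.0000.
  t=2,j=0: stock 51.7140 → up 58.9540 (V=13.2984), down 40.3369 (V=31.9154). Price 15.8115; hedge Δ=-1.0000, bond B=67.5255.
  t=2,j=1: stock 75.5820 → up 86.1635 (V=1.8359), down 58.9540 (V=13.2984). Price 3.7988; hedge Δ=-0.4213, bond B=35.6391.
  t=2,j=2: stock 110.4660 → up 125.9312 (V=0.0000), down 86.1635 (V=1.8359). Price 0.3336; hedge Δ=-0.0462, bond B=5.4332.
  t=1,j=0: stock 66.3000 → up 75.5820 (V=3.7988), down 51.7140 (V=15.8115). Price 5.7333; hedge Δ=-0.5033, bond B=39.1021.
  t=1,j=1: stock 96.9000 → up 110.4660 (V=0.3336), down 75.5820 (V=3.7988). Price 0.9415; hedge Δ=-0.0993, bond B=10.5669.
  t=0,j=0: stock 85.0000 → up 96.9000 (V=0.9415), down 66.3000 (V=5.7333). Price 1.7507; hedge Δ=-0.1566, bond B=15.0611.
Each (Δ,B) replicates both successor values, so the strategy is self-financing and V0 is arbitrage-free.

(0,0): Delta=-0.1566 Bond=15.0611
(1,0): Delta=-0.5033 Bond=39.1021
(1,1): Delta=-0.0993 Bond=10.5669
(2,0): Delta=-1.0000 Bond=67.5255
(2,1): Delta=-0.4213 Bond=35.6391
(2,2): Delta=-0.0462 Bond=5.4332
(3,0): Delta=-1.0000 Bond=72.2523
(3,1): Delta=-1.0000 Bond=72.2523
(3,2): Delta=-0.3257 Bond=29.8983
(3,3): Delta=0.0000 Bond=0.0000
V0=1.7507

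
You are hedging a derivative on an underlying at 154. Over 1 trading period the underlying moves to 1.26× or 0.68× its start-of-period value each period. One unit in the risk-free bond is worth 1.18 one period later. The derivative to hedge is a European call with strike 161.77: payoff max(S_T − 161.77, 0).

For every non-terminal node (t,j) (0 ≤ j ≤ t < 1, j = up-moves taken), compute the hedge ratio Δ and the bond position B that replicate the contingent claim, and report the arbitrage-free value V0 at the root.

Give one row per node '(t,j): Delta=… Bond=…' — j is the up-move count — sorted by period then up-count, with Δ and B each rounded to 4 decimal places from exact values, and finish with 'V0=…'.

Under the risk-neutral measure, an up-move has probability p* = (R−d)/(u−d) = 0.8621 and values discount at R = 1.18.
At expiry t=1: V(1,0)=0.0000, V(1,1)=32.2700
Node (0,0) S=154.0000: V=(p*·32.2700+(1−p*)·0.0000)/1.18=23.5754; Δ=(32.2700−0.0000)/(194.0400−104.7200)=0.3613; B=V−Δ·S=-32.0625
Check: Δ(0,0)·S0 + B(0,0) = 23.5754 = V0.

(0,0): Delta=0.3613 Bond=-32.0625
V0=23.5754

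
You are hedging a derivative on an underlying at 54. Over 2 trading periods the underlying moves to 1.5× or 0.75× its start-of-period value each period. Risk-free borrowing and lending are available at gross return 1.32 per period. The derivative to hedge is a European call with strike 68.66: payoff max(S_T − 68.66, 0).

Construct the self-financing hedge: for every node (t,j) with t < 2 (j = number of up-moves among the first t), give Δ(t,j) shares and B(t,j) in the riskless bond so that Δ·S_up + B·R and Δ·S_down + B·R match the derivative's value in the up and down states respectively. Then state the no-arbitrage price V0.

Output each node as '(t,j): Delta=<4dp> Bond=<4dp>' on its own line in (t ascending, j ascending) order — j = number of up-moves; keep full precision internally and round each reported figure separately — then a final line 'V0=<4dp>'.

Under the risk-neutral measure, an up-move has probability p* = (R−d)/(u−d) = 0.7600 and values discount at R = 1.32.
At expiry t=2: V(2,0)=0.0000, V(2,1)=0.0000, V(2,2)=52.8400
Node (1,0) S=40.5000: V=(p*·0.0000+(1−p*)·0.0000)/1.32=0.0000; Δ=(0.0000−0.0000)/(60.7500−30.3750)=0.0000; B=V−Δ·S=0.0000
Node (1,1) S=81.0000: V=(p*·52.8400+(1−p*)·0.0000)/1.32=30.4230; Δ=(52.8400−0.0000)/(121.5000−60.7500)=0.8698; B=V−Δ·S=-40.0303
Node (0,0) S=54.0000: V=(p*·30.4230+(1−p*)·0.0000)/1.32=17.5163; Δ=(30.4230−0.0000)/(81.0000−40.5000)=0.7512; B=V−Δ·S=-23.0478
Self-financing check: at every node Δ·S+B equals the discounted successor values.

(0,0): Delta=0.7512 Bond=-23.0478
(1,0): Delta=0.0000 Bond=0.0000
(1,1): Delta=0.8698 Bond=-40.0303
V0=17.5163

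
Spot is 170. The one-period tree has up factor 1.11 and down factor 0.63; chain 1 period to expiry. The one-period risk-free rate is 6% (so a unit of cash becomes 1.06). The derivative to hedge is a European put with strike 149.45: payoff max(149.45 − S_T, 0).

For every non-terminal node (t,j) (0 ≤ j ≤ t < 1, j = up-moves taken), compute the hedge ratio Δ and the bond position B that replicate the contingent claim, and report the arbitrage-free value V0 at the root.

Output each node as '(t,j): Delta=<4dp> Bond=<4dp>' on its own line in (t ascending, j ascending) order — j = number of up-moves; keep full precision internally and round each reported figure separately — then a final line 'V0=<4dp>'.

No-arbitrage ⇒ martingale measure with p* = (R−d)/(u−d) = 0.8958.
At expiry t=1: V(1,0)=42.3500, V(1,1)=0.0000
(0,0): S=170.0000. Δ = (V_up−V_dn)/(S_up−S_dn) = (0.0000−42.3500)/(188.7000−107.1000) = -0.5190. V = [p*·0.0000 + (1−p*)·42.3500]/1.06 = 4.1618. B = V − Δ·S = 92.3909.
Root portfolio cost Δ·170+B reproduces V0=4.1618.

(0,0): Delta=-0.5190 Bond=92.3909
V0=4.1618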